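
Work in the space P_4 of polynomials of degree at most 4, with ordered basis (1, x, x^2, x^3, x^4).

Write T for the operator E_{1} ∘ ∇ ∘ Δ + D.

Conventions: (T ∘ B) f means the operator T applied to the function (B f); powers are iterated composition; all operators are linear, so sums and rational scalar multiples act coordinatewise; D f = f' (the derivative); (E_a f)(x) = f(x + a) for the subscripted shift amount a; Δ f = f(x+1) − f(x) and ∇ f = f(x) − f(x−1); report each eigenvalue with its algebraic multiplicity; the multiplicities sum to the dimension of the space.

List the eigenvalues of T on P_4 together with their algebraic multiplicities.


image of 1: 0
image of x: 1
image of x^2: 2x + 2
image of x^3: 3x^2 + 6x + 6
image of x^4: 4x^3 + 12x^2 + 24x + 14
the matrix is upper triangular; its diagonal is (0, 0, 0, 0, 0)
for a triangular matrix the eigenvalues are the diagonal entries, with algebraic multiplicity their repetition count

λ = 0 (multiplicity 5)


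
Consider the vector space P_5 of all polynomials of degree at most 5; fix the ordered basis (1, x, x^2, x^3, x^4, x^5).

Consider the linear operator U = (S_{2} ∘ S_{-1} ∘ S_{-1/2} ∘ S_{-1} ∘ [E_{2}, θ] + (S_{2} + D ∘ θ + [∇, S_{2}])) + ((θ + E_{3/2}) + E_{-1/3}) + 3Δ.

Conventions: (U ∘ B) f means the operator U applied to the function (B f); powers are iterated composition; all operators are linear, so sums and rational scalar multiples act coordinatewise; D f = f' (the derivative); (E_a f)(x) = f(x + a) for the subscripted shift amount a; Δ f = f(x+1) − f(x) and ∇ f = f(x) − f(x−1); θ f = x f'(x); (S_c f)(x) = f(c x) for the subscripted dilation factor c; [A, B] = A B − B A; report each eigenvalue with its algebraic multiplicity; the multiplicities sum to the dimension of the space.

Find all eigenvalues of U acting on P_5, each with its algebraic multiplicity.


λ = 3 (multiplicity 1), λ = 5 (multiplicity 1), λ = 8 (multiplicity 1), λ = 13 (multiplicity 1), λ = 22 (multiplicity 1), λ = 39 (multiplicity 1)

image of 1: 3
image of x: 5x + 49/6
image of x^2: 8x^2 + (37/3)x + 373/36
image of x^3: 13x^3 + (79/2)x^2 - (311/12)x + 8065/216
image of x^4: 22x^4 + (170/3)x^3 + (49/6)x^2 - (791/54)x + 73969/1296
image of x^5: 39x^5 + (815/6)x^4 - (4795/18)x^3 + (63005/108)x^2 - (556795/1296)x + 1567561/7776
the matrix is upper triangular; its diagonal is (3, 5, 8, 13, 22, 39)
for a triangular matrix the eigenvalues are the diagonal entries, with algebraic multiplicity their repetition count


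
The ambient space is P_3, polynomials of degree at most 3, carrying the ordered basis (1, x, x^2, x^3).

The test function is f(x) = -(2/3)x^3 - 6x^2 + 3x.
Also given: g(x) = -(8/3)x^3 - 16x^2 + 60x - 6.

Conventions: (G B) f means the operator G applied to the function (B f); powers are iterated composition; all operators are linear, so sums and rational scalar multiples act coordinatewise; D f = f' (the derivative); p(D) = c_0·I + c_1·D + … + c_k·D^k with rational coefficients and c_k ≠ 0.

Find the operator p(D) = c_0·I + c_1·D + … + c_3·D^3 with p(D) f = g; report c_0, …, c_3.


p(D) = 4·I − 4·D − (3/2)·D^3, i.e. c_0 = 4, c_1 = -4, c_2 = 0, c_3 = -3/2

D^0 f = -(2/3)x^3 - 6x^2 + 3x
D^1 f = -2x^2 - 12x + 3
D^2 f = -4x - 12
D^3 f = -4
matching coefficients of g against c_0 f + c_1 Df + … from the top degree down determines the c_i
solution: c_0 = 4, c_1 = -4, c_2 = 0, c_3 = -3/2


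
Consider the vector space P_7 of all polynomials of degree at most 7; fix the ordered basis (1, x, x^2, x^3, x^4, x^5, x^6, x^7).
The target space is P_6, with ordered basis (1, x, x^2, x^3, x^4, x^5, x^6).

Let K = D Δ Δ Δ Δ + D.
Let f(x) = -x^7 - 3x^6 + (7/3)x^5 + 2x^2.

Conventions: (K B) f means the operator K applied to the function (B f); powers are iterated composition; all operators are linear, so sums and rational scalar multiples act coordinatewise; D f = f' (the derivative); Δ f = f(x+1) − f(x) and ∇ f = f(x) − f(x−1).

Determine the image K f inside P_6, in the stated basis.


the image equals g(x) = -7x^6 - 18x^5 + (35/3)x^4 - 2520x^2 - 12236x - 14960

Δ f = -7x^6 - 39x^5 - (205/3)x^4 - (215/3)x^3 - (128/3)x^2 - (28/3)x + 1/3
Δ Δ f = -42x^5 - 300x^4 - (2410/3)x^3 - 1120x^2 - (2432/3)x - 238
Δ (Δ Δ) f = -210x^4 - 1620x^3 - 4630x^2 - 6060x - 3076
Δ Δ (Δ Δ) f = -840x^3 - 6120x^2 - 14960x - 12520
D Δ Δ (Δ Δ) f = -2520x^2 - 12240x - 14960
D f = -7x^6 - 18x^5 + (35/3)x^4 + 4x
(D Δ Δ Δ Δ + D) f = -7x^6 - 18x^5 + (35/3)x^4 - 2520x^2 - 12236x - 14960


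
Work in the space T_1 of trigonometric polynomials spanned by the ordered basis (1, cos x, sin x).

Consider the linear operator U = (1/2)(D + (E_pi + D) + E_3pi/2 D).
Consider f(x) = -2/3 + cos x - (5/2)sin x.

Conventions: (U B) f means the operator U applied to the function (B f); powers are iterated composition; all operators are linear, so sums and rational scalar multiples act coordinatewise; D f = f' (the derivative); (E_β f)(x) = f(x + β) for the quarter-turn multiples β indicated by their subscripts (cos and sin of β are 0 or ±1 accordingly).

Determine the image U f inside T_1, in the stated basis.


D f = -(5/2)cos x - sin x
E_pi f = -2/3 - cos x + (5/2)sin x
D f = -(5/2)cos x - sin x
(E_pi + D) f = -2/3 - (7/2)cos x + (3/2)sin x
D f = -(5/2)cos x - sin x
E_3pi/2 D f = cos x - (5/2)sin x
(D + (E_pi + D) + E_3pi/2 D) f = -2/3 - 5cos x - 2sin x
((1/2)(D + (E_pi + D) + E_3pi/2 D)) f = -1/3 - (5/2)cos x - sin x

the result is g(x) = -1/3 - (5/2)cos x - sin x


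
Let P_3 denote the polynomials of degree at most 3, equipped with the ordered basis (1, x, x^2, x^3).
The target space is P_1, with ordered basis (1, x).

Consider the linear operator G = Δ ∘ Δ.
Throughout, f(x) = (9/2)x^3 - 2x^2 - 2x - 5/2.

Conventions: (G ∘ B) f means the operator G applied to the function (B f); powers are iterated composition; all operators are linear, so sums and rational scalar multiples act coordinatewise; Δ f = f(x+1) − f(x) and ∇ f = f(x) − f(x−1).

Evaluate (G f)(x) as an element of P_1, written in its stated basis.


the image equals g(x) = 27x + 23

Δ f = (27/2)x^2 + (19/2)x + 1/2
Δ Δ f = 27x + 23


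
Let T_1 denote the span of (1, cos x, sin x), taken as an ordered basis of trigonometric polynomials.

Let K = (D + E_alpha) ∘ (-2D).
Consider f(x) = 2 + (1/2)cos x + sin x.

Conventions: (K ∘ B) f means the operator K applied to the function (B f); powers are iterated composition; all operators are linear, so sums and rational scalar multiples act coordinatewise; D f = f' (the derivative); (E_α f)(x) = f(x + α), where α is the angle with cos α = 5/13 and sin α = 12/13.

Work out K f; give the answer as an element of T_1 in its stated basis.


g(x) = (15/13)cos x + (55/13)sin x

D f = cos x - (1/2)sin x
(-2D) f = -2cos x + sin x
D (-2D) f = cos x + 2sin x
E_alpha (-2D) f = (2/13)cos x + (29/13)sin x
(D + E_alpha) (-2D) f = (15/13)cos x + (55/13)sin x


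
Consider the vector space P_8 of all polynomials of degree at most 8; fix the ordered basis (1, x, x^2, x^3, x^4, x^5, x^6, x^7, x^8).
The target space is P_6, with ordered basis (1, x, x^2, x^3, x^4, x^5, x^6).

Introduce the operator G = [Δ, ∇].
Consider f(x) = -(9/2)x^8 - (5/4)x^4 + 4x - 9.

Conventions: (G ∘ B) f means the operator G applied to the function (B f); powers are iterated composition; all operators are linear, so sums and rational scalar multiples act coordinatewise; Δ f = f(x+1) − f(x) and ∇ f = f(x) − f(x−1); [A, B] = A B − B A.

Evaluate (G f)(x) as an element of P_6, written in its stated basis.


the result is g(x) = 0

∇ f = -36x^7 + 126x^6 - 252x^5 + 315x^4 - 257x^3 + (267/2)x^2 - 41x + 39/4
Δ ∇ f = -252x^6 - 630x^4 - 267x^2 - 23/2
Δ f = -36x^7 - 126x^6 - 252x^5 - 315x^4 - 257x^3 - (267/2)x^2 - 41x - 7/4
∇ Δ f = -252x^6 - 630x^4 - 267x^2 - 23/2
[Δ, ∇] f = 0


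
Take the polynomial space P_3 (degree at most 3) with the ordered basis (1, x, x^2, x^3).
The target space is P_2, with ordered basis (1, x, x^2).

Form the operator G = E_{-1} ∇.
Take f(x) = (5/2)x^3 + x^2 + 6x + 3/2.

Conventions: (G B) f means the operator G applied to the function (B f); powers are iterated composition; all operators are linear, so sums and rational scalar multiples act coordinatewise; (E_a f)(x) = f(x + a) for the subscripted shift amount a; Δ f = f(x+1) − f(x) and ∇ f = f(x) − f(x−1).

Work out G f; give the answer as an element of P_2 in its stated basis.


the result is g(x) = (15/2)x^2 - (41/2)x + 41/2

∇ f = (15/2)x^2 - (11/2)x + 15/2
E_{-1} ∇ f = (15/2)x^2 - (41/2)x + 41/2


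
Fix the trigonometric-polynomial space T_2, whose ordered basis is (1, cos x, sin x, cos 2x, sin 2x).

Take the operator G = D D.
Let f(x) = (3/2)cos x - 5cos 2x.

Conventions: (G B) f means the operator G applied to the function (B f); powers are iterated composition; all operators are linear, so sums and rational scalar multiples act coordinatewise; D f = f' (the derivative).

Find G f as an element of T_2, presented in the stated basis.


D f = -(3/2)sin x + 10sin 2x
D D f = -(3/2)cos x + 20cos 2x

g(x) = -(3/2)cos x + 20cos 2x


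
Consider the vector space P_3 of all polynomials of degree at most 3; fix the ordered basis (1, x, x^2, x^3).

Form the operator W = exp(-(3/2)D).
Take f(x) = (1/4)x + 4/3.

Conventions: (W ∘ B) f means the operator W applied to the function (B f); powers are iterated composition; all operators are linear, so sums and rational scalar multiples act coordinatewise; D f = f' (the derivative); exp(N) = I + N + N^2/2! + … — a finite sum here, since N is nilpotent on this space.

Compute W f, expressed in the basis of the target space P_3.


the image equals g(x) = (1/4)x + 23/24

order-1 term: -3/8
the series for exp(-(3/2)D) f terminates at order 1
exp(-(3/2)D) f = (1/4)x + 23/24


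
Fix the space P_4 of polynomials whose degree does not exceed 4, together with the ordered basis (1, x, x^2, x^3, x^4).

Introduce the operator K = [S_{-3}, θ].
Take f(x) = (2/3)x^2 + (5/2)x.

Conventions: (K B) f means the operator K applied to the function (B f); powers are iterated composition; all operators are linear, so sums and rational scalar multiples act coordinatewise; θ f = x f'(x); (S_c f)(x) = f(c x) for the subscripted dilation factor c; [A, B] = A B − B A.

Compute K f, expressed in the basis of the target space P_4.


θ f = (4/3)x^2 + (5/2)x
S_{-3} θ f = 12x^2 - (15/2)x
S_{-3} f = 6x^2 - (15/2)x
θ S_{-3} f = 12x^2 - (15/2)x
[S_{-3}, θ] f = 0

g(x) = 0


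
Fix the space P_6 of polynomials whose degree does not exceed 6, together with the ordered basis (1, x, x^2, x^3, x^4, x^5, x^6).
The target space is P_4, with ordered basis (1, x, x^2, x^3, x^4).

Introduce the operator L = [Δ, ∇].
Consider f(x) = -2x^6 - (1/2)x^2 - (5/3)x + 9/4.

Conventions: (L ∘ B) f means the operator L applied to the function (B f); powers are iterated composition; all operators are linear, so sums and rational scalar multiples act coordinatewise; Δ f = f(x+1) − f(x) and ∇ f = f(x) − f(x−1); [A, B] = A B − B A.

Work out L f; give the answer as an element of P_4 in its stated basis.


g(x) = 0

∇ f = -12x^5 + 30x^4 - 40x^3 + 30x^2 - 13x + 5/6
Δ ∇ f = -60x^4 - 60x^2 - 5
Δ f = -12x^5 - 30x^4 - 40x^3 - 30x^2 - 13x - 25/6
∇ Δ f = -60x^4 - 60x^2 - 5
[Δ, ∇] f = 0


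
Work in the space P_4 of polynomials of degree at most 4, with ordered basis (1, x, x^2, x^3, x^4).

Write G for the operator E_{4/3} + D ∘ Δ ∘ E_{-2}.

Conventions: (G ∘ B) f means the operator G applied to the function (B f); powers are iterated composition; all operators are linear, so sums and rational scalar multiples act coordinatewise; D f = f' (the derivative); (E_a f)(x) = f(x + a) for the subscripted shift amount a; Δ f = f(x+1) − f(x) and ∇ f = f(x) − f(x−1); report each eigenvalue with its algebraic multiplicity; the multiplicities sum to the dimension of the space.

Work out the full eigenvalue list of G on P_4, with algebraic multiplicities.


λ = 1 (multiplicity 5)

image of 1: 1
image of x: x + 4/3
image of x^2: x^2 + (8/3)x + 34/9
image of x^3: x^3 + 4x^2 + (34/3)x - 179/27
image of x^4: x^4 + (16/3)x^3 + (68/3)x^2 - (716/27)x + 2524/81
the matrix is upper triangular; its diagonal is (1, 1, 1, 1, 1)
for a triangular matrix the eigenvalues are the diagonal entries, with algebraic multiplicity their repetition count


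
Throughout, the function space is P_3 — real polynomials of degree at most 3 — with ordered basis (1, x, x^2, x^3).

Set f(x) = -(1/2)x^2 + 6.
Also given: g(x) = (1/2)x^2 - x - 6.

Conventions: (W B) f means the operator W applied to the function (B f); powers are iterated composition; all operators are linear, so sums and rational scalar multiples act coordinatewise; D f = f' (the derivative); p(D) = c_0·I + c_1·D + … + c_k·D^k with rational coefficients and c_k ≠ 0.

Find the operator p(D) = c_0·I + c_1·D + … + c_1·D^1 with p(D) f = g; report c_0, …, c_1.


p(D) = -I + D, i.e. c_0 = -1, c_1 = 1

D^0 f = -(1/2)x^2 + 6
D^1 f = -x
matching coefficients of g against c_0 f + c_1 Df + … from the top degree down determines the c_i
solution: c_0 = -1, c_1 = 1


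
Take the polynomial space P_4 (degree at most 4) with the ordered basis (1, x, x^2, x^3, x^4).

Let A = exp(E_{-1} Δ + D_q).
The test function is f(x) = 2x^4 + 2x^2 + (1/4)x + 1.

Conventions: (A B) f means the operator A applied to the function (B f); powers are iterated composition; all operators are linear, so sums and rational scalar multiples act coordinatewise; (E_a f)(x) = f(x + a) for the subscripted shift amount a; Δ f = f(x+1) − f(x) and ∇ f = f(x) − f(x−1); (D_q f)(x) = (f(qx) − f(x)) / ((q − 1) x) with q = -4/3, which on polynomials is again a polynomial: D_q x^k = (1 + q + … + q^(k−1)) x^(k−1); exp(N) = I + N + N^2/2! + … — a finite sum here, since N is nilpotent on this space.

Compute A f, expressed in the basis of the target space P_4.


order-1 term: (166/27)x^3 - 12x^2 + (34/3)x - 7/2
order-2 term: (3320/243)x^2 - (173/9)x + 551/27
order-3 term: (16600/2187)x - 12662/729
order-4 term: 8300/2187
the series for exp(E_{-1} Δ + D_q) f terminates at order 4
exp(E_{-1} Δ + D_q) f = 2x^4 + (166/27)x^3 + (890/243)x^2 - (425/8748)x + 18955/4374

the result is g(x) = 2x^4 + (166/27)x^3 + (890/243)x^2 - (425/8748)x + 18955/4374


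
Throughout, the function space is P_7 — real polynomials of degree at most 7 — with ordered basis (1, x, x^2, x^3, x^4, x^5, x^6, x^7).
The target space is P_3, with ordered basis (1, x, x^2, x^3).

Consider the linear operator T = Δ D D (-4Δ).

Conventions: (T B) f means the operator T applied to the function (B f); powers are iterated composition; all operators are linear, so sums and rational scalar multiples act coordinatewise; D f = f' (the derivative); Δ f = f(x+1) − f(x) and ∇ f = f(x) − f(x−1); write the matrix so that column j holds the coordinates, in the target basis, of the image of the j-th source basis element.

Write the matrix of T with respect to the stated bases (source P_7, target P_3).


image of 1: 0
image of x: 0
image of x^2: 0
image of x^3: 0
image of x^4: -96
image of x^5: -480x - 480
image of x^6: -1440x^2 - 2880x - 1680
image of x^7: -3360x^3 - 10080x^2 - 11760x - 5040
each image's coordinates form column j of the matrix

the matrix is [[0, 0, 0, 0, -96, -480, -1680, -5040]; [0, 0, 0, 0, 0, -480, -2880, -11760]; [0, 0, 0, 0, 0, 0, -1440, -10080]; [0, 0, 0, 0, 0, 0, 0, -3360]] (rows listed top to bottom)


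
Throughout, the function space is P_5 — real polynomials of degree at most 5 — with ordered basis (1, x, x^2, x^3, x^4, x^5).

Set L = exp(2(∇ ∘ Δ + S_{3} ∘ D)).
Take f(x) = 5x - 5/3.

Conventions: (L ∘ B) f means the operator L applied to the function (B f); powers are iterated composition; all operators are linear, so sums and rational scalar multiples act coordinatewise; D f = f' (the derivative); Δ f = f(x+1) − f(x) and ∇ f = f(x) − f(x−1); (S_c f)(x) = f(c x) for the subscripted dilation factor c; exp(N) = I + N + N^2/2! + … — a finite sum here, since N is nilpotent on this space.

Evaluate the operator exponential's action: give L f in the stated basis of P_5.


the result is g(x) = 5x + 25/3

order-1 term: 10
the series for exp(2(∇ ∘ Δ + S_{3} ∘ D)) f terminates at order 1
exp(2(∇ ∘ Δ + S_{3} ∘ D)) f = 5x + 25/3


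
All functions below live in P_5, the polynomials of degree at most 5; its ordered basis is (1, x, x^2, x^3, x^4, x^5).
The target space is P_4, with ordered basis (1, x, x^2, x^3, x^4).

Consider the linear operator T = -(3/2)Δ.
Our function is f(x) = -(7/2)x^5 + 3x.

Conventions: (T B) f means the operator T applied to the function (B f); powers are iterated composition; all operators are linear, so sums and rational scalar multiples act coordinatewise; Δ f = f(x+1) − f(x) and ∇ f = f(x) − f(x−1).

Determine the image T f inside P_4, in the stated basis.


the result is g(x) = (105/4)x^4 + (105/2)x^3 + (105/2)x^2 + (105/4)x + 3/4

Δ f = -(35/2)x^4 - 35x^3 - 35x^2 - (35/2)x - 1/2
(-(3/2)Δ) f = (105/4)x^4 + (105/2)x^3 + (105/2)x^2 + (105/4)x + 3/4


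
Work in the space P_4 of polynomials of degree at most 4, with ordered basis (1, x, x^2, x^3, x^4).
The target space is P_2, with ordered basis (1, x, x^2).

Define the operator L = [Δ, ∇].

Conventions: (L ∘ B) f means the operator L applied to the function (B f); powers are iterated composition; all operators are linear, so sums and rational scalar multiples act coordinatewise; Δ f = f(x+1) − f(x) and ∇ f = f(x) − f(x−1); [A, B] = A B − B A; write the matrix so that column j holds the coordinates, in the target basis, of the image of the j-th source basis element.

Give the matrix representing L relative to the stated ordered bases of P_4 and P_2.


the matrix is [[0, 0, 0, 0, 0]; [0, 0, 0, 0, 0]; [0, 0, 0, 0, 0]] (rows listed top to bottom)

image of 1: 0
image of x: 0
image of x^2: 0
image of x^3: 0
image of x^4: 0
each image's coordinates form column j of the matrix


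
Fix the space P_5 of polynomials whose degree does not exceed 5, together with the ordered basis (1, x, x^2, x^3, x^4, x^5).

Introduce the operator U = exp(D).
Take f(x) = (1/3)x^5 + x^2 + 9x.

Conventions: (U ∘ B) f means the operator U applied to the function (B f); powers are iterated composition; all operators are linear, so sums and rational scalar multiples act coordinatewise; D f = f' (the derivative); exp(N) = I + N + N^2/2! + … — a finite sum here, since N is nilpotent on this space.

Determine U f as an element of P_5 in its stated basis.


g(x) = (1/3)x^5 + (5/3)x^4 + (10/3)x^3 + (13/3)x^2 + (38/3)x + 31/3

order-1 term: (5/3)x^4 + 2x + 9
order-2 term: (10/3)x^3 + 1
order-3 term: (10/3)x^2
order-4 term: (5/3)x
order-5 term: 1/3
the series for exp(D) f terminates at order 5
exp(D) f = (1/3)x^5 + (5/3)x^4 + (10/3)x^3 + (13/3)x^2 + (38/3)x + 31/3


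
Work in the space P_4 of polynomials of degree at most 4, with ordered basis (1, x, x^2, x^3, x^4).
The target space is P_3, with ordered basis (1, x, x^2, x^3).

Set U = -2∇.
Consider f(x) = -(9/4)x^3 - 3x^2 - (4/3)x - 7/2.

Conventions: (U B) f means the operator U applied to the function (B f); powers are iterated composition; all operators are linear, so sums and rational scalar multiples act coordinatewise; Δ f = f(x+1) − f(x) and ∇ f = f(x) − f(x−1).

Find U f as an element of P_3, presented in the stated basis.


the image equals g(x) = (27/2)x^2 - (3/2)x + 7/6

∇ f = -(27/4)x^2 + (3/4)x - 7/12
(-2∇) f = (27/2)x^2 - (3/2)x + 7/6


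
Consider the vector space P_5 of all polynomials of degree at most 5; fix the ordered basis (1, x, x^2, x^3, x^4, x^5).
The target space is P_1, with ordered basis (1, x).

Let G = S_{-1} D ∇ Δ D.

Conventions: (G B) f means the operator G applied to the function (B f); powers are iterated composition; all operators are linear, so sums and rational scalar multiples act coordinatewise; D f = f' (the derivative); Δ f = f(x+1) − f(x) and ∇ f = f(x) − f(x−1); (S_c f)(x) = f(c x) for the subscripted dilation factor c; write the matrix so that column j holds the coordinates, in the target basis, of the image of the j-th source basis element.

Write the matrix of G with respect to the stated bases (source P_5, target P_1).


the matrix is [[0, 0, 0, 0, 24, 0]; [0, 0, 0, 0, 0, -120]] (rows listed top to bottom)

image of 1: 0
image of x: 0
image of x^2: 0
image of x^3: 0
image of x^4: 24
image of x^5: -120x
each image's coordinates form column j of the matrix


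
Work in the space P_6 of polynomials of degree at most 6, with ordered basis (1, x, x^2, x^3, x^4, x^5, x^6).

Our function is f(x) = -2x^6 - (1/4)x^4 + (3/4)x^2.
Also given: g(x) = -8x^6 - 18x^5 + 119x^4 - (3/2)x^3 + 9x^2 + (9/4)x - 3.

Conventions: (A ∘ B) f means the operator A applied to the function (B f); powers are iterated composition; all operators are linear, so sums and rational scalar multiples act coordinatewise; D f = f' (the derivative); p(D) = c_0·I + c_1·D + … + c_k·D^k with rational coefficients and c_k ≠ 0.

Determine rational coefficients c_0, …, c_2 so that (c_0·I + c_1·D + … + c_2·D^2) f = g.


D^0 f = -2x^6 - (1/4)x^4 + (3/4)x^2
D^1 f = -12x^5 - x^3 + (3/2)x
D^2 f = -60x^4 - 3x^2 + 3/2
matching coefficients of g against c_0 f + c_1 Df + … from the top degree down determines the c_i
solution: c_0 = 4, c_1 = 3/2, c_2 = -2

p(D) = 4·I + (3/2)·D − 2·D^2, i.e. c_0 = 4, c_1 = 3/2, c_2 = -2


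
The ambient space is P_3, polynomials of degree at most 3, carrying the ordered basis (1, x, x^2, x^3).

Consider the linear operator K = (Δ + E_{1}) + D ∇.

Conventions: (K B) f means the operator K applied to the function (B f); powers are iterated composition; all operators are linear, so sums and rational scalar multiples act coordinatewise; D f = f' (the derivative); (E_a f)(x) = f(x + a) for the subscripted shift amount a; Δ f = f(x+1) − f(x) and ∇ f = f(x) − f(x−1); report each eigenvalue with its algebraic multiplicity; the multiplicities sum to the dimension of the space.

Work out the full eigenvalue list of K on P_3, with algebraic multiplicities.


λ = 1 (multiplicity 4)

image of 1: 1
image of x: x + 2
image of x^2: x^2 + 4x + 4
image of x^3: x^3 + 6x^2 + 12x - 1
the matrix is upper triangular; its diagonal is (1, 1, 1, 1)
for a triangular matrix the eigenvalues are the diagonal entries, with algebraic multiplicity their repetition count


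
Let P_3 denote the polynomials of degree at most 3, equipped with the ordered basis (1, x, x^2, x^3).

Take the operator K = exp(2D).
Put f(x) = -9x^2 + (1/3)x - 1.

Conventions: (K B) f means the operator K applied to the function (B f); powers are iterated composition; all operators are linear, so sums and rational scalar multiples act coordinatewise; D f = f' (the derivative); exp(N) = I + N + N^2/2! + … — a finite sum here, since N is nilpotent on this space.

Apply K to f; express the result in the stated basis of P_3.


the result is g(x) = -9x^2 - (107/3)x - 109/3

order-1 term: -36x + 2/3
order-2 term: -36
the series for exp(2D) f terminates at order 2
exp(2D) f = -9x^2 - (107/3)x - 109/3


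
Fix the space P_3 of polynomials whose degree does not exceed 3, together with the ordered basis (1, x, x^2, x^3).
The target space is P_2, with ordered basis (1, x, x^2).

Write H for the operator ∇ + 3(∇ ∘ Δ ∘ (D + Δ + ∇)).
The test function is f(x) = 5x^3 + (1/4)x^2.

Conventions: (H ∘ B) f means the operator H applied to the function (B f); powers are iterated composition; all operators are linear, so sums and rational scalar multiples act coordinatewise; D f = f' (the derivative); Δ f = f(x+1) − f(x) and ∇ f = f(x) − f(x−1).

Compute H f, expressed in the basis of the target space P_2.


∇ f = 15x^2 - (29/2)x + 19/4
D f = 15x^2 + (1/2)x
Δ f = 15x^2 + (31/2)x + 21/4
∇ f = 15x^2 - (29/2)x + 19/4
(D + Δ + ∇) f = 45x^2 + (3/2)x + 10
Δ (D + Δ + ∇) f = 90x + 93/2
∇ Δ (D + Δ + ∇) f = 90
(3(∇ ∘ Δ ∘ (D + Δ + ∇))) f = 270
(∇ + 3(∇ ∘ Δ ∘ (D + Δ + ∇))) f = 15x^2 - (29/2)x + 1099/4

the image equals g(x) = 15x^2 - (29/2)x + 1099/4


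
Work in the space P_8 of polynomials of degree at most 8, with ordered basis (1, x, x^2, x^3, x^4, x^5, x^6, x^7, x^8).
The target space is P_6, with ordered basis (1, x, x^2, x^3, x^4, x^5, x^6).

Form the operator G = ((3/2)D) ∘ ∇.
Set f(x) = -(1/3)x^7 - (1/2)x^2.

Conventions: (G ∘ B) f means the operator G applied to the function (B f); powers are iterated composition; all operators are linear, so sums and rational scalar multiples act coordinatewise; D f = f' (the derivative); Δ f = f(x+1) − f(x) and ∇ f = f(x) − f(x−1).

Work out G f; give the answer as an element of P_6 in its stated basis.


the result is g(x) = -21x^5 + (105/2)x^4 - 70x^3 + (105/2)x^2 - 21x + 2

∇ f = -(7/3)x^6 + 7x^5 - (35/3)x^4 + (35/3)x^3 - 7x^2 + (4/3)x + 1/6
D ∇ f = -14x^5 + 35x^4 - (140/3)x^3 + 35x^2 - 14x + 4/3
((3/2)D) ∇ f = -21x^5 + (105/2)x^4 - 70x^3 + (105/2)x^2 - 21x + 2


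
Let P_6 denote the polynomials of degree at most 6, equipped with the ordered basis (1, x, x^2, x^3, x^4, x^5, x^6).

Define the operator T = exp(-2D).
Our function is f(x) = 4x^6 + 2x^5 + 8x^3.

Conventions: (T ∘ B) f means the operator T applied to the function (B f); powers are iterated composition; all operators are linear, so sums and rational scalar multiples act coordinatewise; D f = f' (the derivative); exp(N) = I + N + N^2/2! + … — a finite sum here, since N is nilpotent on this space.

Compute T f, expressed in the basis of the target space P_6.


order-1 term: -48x^5 - 20x^4 - 48x^2
order-2 term: 240x^4 + 80x^3 + 96x
order-3 term: -640x^3 - 160x^2 - 64
order-4 term: 960x^2 + 160x
order-5 term: -768x - 64
order-6 term: 256
the series for exp(-2D) f terminates at order 6
exp(-2D) f = 4x^6 - 46x^5 + 220x^4 - 552x^3 + 752x^2 - 512x + 128

the image equals g(x) = 4x^6 - 46x^5 + 220x^4 - 552x^3 + 752x^2 - 512x + 128


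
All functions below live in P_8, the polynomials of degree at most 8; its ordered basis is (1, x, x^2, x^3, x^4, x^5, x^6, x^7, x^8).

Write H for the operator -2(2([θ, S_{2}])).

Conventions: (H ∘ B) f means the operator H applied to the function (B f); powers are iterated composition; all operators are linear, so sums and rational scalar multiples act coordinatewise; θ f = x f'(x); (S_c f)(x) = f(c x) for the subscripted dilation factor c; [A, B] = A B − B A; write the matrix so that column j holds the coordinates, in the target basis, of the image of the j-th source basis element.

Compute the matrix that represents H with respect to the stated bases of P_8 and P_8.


image of 1: 0
image of x: 0
image of x^2: 0
image of x^3: 0
image of x^4: 0
image of x^5: 0
image of x^6: 0
image of x^7: 0
image of x^8: 0
each image's coordinates form column j of the matrix

the matrix is [[0, 0, 0, 0, 0, 0, 0, 0, 0]; [0, 0, 0, 0, 0, 0, 0, 0, 0]; [0, 0, 0, 0, 0, 0, 0, 0, 0]; [0, 0, 0, 0, 0, 0, 0, 0, 0]; [0, 0, 0, 0, 0, 0, 0, 0, 0]; [0, 0, 0, 0, 0, 0, 0, 0, 0]; [0, 0, 0, 0, 0, 0, 0, 0, 0]; [0, 0, 0, 0, 0, 0, 0, 0, 0]; [0, 0, 0, 0, 0, 0, 0, 0, 0]] (rows listed top to bottom)


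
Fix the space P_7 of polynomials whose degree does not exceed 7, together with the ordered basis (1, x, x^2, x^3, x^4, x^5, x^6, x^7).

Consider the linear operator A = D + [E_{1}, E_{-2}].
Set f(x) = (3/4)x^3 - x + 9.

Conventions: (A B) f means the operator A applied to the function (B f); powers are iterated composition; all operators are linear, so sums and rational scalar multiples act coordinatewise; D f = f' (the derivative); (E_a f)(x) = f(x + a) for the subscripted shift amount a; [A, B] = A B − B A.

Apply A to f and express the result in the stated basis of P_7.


the result is g(x) = (9/4)x^2 - 1

D f = (9/4)x^2 - 1
E_{-2} f = (3/4)x^3 - (9/2)x^2 + 8x + 5
E_{1} E_{-2} f = (3/4)x^3 - (9/4)x^2 + (5/4)x + 37/4
E_{1} f = (3/4)x^3 + (9/4)x^2 + (5/4)x + 35/4
E_{-2} E_{1} f = (3/4)x^3 - (9/4)x^2 + (5/4)x + 37/4
[E_{1}, E_{-2}] f = 0
(D + [E_{1}, E_{-2}]) f = (9/4)x^2 - 1


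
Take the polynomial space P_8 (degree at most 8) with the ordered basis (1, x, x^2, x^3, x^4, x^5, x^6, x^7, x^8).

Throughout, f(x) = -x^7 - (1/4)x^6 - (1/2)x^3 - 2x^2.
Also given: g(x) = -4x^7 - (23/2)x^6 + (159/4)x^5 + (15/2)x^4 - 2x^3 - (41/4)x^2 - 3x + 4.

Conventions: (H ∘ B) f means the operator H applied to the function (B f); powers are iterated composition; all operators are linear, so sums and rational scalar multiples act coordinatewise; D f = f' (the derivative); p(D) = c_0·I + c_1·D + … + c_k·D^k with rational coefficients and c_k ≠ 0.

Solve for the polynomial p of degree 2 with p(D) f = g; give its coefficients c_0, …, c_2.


c_0 = 4, c_1 = 3/2, c_2 = -1

D^0 f = -x^7 - (1/4)x^6 - (1/2)x^3 - 2x^2
D^1 f = -7x^6 - (3/2)x^5 - (3/2)x^2 - 4x
D^2 f = -42x^5 - (15/2)x^4 - 3x - 4
matching coefficients of g against c_0 f + c_1 Df + … from the top degree down determines the c_i
solution: c_0 = 4, c_1 = 3/2, c_2 = -1


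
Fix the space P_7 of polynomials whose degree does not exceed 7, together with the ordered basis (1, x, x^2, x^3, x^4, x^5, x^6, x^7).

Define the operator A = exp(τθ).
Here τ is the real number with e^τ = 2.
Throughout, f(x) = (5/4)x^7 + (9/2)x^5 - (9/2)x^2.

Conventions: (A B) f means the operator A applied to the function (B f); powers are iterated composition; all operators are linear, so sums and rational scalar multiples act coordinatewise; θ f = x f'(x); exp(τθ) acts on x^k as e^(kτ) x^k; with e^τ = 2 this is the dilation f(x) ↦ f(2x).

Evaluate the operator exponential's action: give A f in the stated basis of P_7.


exp(τθ) x^k = e^(kτ) x^k; with e^τ = 2 this sends x^k to 2^k x^k
x^2 ↦ 4 x^2
x^5 ↦ 32 x^5
x^7 ↦ 128 x^7
applying this coordinatewise to f: exp(τθ) f = 160x^7 + 144x^5 - 18x^2

g(x) = 160x^7 + 144x^5 - 18x^2


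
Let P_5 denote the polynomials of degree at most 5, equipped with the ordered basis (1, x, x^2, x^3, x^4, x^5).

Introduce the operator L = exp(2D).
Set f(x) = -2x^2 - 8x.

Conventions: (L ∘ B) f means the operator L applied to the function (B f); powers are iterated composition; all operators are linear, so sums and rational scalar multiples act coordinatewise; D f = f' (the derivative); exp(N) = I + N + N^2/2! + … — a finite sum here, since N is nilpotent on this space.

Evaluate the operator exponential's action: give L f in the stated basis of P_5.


the result is g(x) = -2x^2 - 16x - 24

order-1 term: -8x - 16
order-2 term: -8
the series for exp(2D) f terminates at order 2
exp(2D) f = -2x^2 - 16x - 24


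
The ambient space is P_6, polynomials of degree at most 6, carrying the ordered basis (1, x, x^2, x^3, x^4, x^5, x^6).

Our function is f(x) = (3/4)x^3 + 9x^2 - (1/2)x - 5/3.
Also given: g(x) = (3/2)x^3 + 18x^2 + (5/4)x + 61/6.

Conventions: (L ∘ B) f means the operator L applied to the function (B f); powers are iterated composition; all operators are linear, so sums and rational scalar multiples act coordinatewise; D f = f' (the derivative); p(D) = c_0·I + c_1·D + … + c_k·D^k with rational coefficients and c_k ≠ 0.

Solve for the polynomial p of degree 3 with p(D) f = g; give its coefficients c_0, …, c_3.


c_0 = 2, c_1 = 0, c_2 = 1/2, c_3 = 1

D^0 f = (3/4)x^3 + 9x^2 - (1/2)x - 5/3
D^1 f = (9/4)x^2 + 18x - 1/2
D^2 f = (9/2)x + 18
D^3 f = 9/2
matching coefficients of g against c_0 f + c_1 Df + … from the top degree down determines the c_i
solution: c_0 = 2, c_1 = 0, c_2 = 1/2, c_3 = 1


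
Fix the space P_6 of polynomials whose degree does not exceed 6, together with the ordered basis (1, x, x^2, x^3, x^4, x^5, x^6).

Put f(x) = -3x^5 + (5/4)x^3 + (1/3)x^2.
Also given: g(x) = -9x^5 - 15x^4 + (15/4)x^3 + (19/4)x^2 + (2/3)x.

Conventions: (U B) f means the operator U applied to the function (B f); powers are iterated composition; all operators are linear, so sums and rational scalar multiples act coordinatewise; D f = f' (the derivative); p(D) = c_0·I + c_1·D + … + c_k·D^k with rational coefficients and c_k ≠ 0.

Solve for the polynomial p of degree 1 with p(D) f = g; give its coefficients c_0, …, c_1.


c_0 = 3, c_1 = 1

D^0 f = -3x^5 + (5/4)x^3 + (1/3)x^2
D^1 f = -15x^4 + (15/4)x^2 + (2/3)x
matching coefficients of g against c_0 f + c_1 Df + … from the top degree down determines the c_i
solution: c_0 = 3, c_1 = 1


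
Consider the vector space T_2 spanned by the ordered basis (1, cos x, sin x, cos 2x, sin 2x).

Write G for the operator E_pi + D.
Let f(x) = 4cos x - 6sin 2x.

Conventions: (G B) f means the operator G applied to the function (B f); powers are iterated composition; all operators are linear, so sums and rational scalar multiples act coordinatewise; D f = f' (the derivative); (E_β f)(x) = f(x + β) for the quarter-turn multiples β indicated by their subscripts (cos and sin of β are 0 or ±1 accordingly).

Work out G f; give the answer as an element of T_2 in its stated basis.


E_pi f = -4cos x - 6sin 2x
D f = -4sin x - 12cos 2x
(E_pi + D) f = -4cos x - 4sin x - 12cos 2x - 6sin 2x

the image equals g(x) = -4cos x - 4sin x - 12cos 2x - 6sin 2x


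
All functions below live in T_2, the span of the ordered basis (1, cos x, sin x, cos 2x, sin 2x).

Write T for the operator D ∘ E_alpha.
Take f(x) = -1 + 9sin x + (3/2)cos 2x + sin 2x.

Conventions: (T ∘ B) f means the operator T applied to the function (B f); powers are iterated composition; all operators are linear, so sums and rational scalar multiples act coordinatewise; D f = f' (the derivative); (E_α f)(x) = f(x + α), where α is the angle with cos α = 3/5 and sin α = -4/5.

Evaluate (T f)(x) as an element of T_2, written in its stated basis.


E_alpha f = -1 - (36/5)cos x + (27/5)sin x - (69/50)cos 2x + (29/25)sin 2x
D E_alpha f = (27/5)cos x + (36/5)sin x + (58/25)cos 2x + (69/25)sin 2x

the image equals g(x) = (27/5)cos x + (36/5)sin x + (58/25)cos 2x + (69/25)sin 2x


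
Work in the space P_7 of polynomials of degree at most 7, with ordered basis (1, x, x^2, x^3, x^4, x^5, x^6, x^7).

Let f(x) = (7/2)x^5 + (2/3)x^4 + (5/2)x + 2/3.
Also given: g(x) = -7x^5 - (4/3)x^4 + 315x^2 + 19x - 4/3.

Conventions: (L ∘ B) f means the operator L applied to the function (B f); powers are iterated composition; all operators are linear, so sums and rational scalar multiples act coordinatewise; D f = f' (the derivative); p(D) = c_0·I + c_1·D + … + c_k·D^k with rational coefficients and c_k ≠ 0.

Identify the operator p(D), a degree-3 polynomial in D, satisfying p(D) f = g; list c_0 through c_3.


D^0 f = (7/2)x^5 + (2/3)x^4 + (5/2)x + 2/3
D^1 f = (35/2)x^4 + (8/3)x^3 + 5/2
D^2 f = 70x^3 + 8x^2
D^3 f = 210x^2 + 16x
matching coefficients of g against c_0 f + c_1 Df + … from the top degree down determines the c_i
solution: c_0 = -2, c_1 = 0, c_2 = 0, c_3 = 3/2

c_0 = -2, c_1 = 0, c_2 = 0, c_3 = 3/2


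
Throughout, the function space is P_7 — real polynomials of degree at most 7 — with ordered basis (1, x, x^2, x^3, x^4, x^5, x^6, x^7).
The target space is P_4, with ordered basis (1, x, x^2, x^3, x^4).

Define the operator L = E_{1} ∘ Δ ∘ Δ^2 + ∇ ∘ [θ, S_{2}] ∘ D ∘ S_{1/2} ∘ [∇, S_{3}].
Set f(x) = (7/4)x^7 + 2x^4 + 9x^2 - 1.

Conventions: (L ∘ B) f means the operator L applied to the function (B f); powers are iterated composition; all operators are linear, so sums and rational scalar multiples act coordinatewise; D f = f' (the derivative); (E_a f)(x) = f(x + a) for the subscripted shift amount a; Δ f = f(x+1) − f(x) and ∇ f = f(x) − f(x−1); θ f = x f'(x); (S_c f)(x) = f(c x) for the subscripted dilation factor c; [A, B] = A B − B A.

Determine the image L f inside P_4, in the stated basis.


Δ f = (49/4)x^6 + (147/4)x^5 + (245/4)x^4 + (277/4)x^3 + (195/4)x^2 + (153/4)x + 51/4
Δ Δ f = (147/2)x^5 + (735/2)x^4 + (1715/2)x^3 + (2253/2)x^2 + (1615/2)x + 533/2
Δ Δ^2 f = (735/2)x^4 + 2205x^3 + (11025/2)x^2 + 6663x + 6465/2
E_{1} Δ Δ^2 f = (735/2)x^4 + 3675x^3 + (28665/2)x^2 + 25773x + 35961/2
S_{3} f = (15309/4)x^7 + 162x^4 + 81x^2 - 1
∇ S_{3} f = (107163/4)x^6 - (321489/4)x^5 + (535815/4)x^4 - (533223/4)x^3 + (317601/4)x^2 - (103923/4)x + 14337/4
∇ f = (49/4)x^6 - (147/4)x^5 + (245/4)x^4 - (213/4)x^3 + (99/4)x^2 + (55/4)x - 37/4
S_{3} ∇ f = (35721/4)x^6 - (35721/4)x^5 + (19845/4)x^4 - (5751/4)x^3 + (891/4)x^2 + (165/4)x - 37/4
[∇, S_{3}] f = (35721/2)x^6 - 71442x^5 + (257985/2)x^4 - 131868x^3 + (158355/2)x^2 - 26022x + 7187/2
S_{1/2} [∇, S_{3}] f = (35721/128)x^6 - (35721/16)x^5 + (257985/32)x^4 - (32967/2)x^3 + (158355/8)x^2 - 13011x + 7187/2
D S_{1/2} [∇, S_{3}] f = (107163/64)x^5 - (178605/16)x^4 + (257985/8)x^3 - (98901/2)x^2 + (158355/4)x - 13011
S_{2} (D ∘ S_{1/2} ∘ [∇, S_{3}]) f = (107163/2)x^5 - 178605x^4 + 257985x^3 - 197802x^2 + (158355/2)x - 13011
θ S_{2} (D ∘ S_{1/2} ∘ [∇, S_{3}]) f = (535815/2)x^5 - 714420x^4 + 773955x^3 - 395604x^2 + (158355/2)x
θ (D ∘ S_{1/2} ∘ [∇, S_{3}]) f = (535815/64)x^5 - (178605/4)x^4 + (773955/8)x^3 - 98901x^2 + (158355/4)x
S_{2} θ (D ∘ S_{1/2} ∘ [∇, S_{3}]) f = (535815/2)x^5 - 714420x^4 + 773955x^3 - 395604x^2 + (158355/2)x
[θ, S_{2}] (D ∘ S_{1/2} ∘ [∇, S_{3}]) f = 0
∇ [θ, S_{2}] (D ∘ S_{1/2} ∘ [∇, S_{3}]) f = 0
(E_{1} ∘ Δ ∘ Δ^2 + ∇ ∘ [θ, S_{2}] ∘ D ∘ S_{1/2} ∘ [∇, S_{3}]) f = (735/2)x^4 + 3675x^3 + (28665/2)x^2 + 25773x + 35961/2

the result is g(x) = (735/2)x^4 + 3675x^3 + (28665/2)x^2 + 25773x + 35961/2


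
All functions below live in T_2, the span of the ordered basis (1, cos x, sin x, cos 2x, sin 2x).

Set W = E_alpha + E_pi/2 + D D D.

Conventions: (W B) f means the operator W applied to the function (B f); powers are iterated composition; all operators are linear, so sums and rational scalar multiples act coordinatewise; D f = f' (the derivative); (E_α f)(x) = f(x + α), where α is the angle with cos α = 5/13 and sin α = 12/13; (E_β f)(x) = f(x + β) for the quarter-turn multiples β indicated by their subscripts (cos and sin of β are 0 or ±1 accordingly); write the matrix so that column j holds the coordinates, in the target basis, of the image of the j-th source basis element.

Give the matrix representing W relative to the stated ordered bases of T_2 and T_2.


image of 1: 2
image of cos x: (5/13)cos x - (12/13)sin x
image of sin x: (12/13)cos x + (5/13)sin x
image of cos 2x: -(288/169)cos 2x + (1232/169)sin 2x
image of sin 2x: -(1232/169)cos 2x - (288/169)sin 2x
each image's coordinates form column j of the matrix

the matrix is [[2, 0, 0, 0, 0]; [0, 5/13, 12/13, 0, 0]; [0, -12/13, 5/13, 0, 0]; [0, 0, 0, -288/169, -1232/169]; [0, 0, 0, 1232/169, -288/169]] (rows listed top to bottom)


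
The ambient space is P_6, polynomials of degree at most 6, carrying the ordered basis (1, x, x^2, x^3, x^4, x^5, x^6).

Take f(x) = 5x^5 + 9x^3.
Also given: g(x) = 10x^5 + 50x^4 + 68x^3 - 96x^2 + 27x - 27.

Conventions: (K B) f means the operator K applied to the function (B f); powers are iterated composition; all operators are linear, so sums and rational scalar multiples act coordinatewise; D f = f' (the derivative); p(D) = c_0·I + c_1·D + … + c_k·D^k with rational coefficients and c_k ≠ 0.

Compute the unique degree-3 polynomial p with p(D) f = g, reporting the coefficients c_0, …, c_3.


D^0 f = 5x^5 + 9x^3
D^1 f = 25x^4 + 27x^2
D^2 f = 100x^3 + 54x
D^3 f = 300x^2 + 54
matching coefficients of g against c_0 f + c_1 Df + … from the top degree down determines the c_i
solution: c_0 = 2, c_1 = 2, c_2 = 1/2, c_3 = -1/2

c_0 = 2, c_1 = 2, c_2 = 1/2, c_3 = -1/2


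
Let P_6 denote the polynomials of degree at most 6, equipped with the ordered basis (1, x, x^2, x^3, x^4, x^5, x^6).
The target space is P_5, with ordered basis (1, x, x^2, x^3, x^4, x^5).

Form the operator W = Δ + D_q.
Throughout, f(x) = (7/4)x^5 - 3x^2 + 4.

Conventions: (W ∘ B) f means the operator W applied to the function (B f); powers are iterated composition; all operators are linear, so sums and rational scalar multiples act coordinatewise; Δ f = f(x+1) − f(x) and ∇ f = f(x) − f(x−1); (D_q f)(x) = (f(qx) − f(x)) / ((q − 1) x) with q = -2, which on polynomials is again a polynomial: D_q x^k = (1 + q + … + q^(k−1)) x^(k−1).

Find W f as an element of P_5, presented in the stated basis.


g(x) = 28x^4 + (35/2)x^3 + (35/2)x^2 + (23/4)x - 5/4

Δ f = (35/4)x^4 + (35/2)x^3 + (35/2)x^2 + (11/4)x - 5/4
D_q f = (77/4)x^4 + 3x
(Δ + D_q) f = 28x^4 + (35/2)x^3 + (35/2)x^2 + (23/4)x - 5/4
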